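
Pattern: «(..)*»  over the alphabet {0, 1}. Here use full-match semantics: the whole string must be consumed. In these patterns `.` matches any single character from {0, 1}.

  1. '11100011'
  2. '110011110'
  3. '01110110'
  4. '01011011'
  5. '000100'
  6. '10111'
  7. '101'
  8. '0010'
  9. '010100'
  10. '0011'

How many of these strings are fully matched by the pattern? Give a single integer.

7

1 → match
2 → no match
3 → match
4 → match
5 → match
6 → no match
7 → no match
8 → match
9 → match
10 → match
Total matched: 7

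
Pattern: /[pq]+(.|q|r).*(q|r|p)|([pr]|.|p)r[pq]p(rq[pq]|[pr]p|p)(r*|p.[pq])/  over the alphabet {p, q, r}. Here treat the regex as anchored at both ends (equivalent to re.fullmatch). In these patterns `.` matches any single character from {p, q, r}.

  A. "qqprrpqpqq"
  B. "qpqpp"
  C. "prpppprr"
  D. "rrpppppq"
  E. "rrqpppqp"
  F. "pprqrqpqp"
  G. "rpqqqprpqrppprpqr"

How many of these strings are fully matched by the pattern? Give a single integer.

6

A → match
B → match
C → match
D → match
E → match
F → match
G → no match
Total matched: 6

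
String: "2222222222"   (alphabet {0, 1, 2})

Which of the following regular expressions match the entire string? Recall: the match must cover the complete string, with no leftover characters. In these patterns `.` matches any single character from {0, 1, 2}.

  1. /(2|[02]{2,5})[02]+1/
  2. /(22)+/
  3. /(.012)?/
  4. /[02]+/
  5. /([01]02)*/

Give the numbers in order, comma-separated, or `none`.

1 → no match — must end with "1"
2 → match
3 → no match
4 → match
5 → no match

2, 4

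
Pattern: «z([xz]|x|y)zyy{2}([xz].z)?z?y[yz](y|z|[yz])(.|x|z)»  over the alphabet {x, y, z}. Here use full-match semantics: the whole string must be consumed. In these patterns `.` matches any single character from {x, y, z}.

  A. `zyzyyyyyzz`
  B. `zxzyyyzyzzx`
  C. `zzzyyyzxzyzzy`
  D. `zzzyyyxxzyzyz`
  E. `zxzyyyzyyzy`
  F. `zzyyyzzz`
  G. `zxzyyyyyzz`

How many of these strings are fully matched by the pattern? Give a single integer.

A → match
B → match
C → match
D → match
E → match
F → no match
G → match
Total matched: 6

6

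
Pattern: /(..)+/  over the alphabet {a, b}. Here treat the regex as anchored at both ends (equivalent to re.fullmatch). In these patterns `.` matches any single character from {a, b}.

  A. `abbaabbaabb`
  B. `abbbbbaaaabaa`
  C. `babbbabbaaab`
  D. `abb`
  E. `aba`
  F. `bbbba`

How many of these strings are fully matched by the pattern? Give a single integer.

A → no match
B → no match
C → match
D → no match
E → no match
F → no match
Total matched: 1

1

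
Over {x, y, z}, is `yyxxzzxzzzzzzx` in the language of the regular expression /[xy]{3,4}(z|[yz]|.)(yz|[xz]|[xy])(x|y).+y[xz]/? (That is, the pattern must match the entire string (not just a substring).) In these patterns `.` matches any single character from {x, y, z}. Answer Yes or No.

No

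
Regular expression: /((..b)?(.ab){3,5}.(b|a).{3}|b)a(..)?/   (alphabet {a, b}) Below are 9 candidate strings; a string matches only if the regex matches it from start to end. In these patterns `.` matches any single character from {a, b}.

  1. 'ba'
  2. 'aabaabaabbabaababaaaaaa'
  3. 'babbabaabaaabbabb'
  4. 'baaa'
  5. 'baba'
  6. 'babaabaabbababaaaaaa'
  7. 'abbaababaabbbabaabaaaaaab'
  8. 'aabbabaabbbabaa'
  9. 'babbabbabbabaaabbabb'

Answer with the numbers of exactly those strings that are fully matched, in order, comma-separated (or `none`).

1 → match
2 → match
3 → match
4 → match
5 → match
6 → match
7 → no match
8 → match
9 → match

1, 2, 3, 4, 5, 6, 8, 9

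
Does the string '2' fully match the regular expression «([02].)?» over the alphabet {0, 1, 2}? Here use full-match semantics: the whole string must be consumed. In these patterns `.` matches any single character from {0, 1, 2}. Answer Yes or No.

No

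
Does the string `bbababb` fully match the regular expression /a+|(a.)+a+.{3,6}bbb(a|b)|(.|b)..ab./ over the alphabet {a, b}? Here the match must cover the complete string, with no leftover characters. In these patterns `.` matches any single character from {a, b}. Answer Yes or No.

No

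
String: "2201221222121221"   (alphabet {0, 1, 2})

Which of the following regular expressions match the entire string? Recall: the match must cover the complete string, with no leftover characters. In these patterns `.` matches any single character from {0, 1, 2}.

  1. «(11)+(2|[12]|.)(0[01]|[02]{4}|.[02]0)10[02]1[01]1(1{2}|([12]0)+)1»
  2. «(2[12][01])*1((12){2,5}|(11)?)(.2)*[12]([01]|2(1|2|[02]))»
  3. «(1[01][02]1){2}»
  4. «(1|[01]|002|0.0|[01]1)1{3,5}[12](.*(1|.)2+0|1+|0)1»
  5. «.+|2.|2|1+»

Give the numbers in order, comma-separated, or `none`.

2, 5

1 → no match — must start with "11"
2 → match
3 → no match — must start with "1"
4 → no match
5 → match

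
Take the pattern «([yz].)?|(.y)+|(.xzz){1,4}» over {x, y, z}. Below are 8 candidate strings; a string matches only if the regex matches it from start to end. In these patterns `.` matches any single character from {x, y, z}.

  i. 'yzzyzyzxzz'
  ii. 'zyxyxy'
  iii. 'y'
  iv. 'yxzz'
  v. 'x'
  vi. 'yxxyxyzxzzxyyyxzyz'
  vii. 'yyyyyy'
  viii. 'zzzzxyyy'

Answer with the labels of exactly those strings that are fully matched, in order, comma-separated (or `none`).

ii, iv, vii

i → no match
ii → match
iii → no match
iv → match
v → no match
vi → no match
vii → match
viii → no match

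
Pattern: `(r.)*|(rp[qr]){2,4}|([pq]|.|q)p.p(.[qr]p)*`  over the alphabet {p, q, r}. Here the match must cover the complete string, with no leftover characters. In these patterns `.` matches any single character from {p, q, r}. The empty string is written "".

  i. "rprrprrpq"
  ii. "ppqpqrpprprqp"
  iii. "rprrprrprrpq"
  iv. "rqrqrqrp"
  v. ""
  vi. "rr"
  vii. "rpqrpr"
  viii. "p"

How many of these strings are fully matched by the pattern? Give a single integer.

i → match
ii → match
iii → match
iv → match
v → match
vi → match
vii → match
viii → no match
Total matched: 7

7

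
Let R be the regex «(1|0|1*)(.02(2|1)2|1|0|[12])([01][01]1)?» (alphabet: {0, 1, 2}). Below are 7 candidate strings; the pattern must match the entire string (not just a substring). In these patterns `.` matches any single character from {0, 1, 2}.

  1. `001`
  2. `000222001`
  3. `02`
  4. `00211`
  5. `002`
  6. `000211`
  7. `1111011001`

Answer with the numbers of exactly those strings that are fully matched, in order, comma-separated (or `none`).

2, 3

1 → no match
2 → match
3 → match
4 → no match
5 → no match
6 → no match
7 → no match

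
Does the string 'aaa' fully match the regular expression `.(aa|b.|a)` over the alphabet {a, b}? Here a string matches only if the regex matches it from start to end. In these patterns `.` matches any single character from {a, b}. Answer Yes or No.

Yes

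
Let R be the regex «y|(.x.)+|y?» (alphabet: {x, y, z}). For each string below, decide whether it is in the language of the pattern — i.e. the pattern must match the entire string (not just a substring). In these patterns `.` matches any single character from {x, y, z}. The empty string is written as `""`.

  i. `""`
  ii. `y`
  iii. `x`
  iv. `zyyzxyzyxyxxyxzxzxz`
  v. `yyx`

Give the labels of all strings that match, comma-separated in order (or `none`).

i. `""` → match
ii. `y` → match
iii. `x` → no match
iv → no match
v. `yyx` → no match

i, ii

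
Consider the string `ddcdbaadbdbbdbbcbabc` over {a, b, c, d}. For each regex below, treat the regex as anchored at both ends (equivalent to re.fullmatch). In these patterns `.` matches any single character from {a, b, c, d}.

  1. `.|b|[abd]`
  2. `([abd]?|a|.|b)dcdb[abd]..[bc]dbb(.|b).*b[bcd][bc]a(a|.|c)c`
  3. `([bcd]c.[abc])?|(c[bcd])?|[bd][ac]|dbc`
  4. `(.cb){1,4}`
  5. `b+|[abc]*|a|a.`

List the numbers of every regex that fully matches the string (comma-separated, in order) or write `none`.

1 → no match
2 → match
3 → no match
4 → no match — must end with `cb`
5 → no match

2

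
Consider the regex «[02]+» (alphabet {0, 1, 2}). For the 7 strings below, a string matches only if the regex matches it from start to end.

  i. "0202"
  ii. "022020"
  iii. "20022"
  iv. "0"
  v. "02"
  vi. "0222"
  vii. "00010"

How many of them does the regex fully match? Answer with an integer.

i → match
ii → match
iii → match
iv → match
v → match
vi → match
vii → no match
Total matched: 6

6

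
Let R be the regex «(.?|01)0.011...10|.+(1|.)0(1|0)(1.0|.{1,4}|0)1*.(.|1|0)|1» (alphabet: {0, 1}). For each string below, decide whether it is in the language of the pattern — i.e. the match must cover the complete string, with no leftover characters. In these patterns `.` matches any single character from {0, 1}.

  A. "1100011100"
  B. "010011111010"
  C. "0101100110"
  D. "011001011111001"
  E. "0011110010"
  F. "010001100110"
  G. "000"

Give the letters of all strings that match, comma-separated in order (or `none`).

A → match
B → no match
C → match
D → no match
E → no match
F → match
G → no match

A, C, F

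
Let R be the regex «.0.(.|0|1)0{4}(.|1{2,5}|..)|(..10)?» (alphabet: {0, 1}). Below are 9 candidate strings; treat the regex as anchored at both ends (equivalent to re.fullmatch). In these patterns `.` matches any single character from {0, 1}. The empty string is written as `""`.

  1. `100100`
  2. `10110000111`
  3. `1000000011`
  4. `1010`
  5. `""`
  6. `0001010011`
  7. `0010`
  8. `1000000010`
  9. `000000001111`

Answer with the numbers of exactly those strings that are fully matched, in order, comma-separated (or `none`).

1 → no match
2 → match
3 → match
4 → match
5 → match
6 → no match
7 → match
8 → match
9 → match

2, 3, 4, 5, 7, 8, 9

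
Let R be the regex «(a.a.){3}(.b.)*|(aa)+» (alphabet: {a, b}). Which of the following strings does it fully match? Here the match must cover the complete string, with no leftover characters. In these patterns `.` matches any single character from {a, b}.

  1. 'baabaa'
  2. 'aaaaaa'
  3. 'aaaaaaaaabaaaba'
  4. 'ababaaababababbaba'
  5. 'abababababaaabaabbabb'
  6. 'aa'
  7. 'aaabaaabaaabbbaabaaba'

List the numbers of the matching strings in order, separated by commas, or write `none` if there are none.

2, 3, 4, 5, 6, 7

1 → no match
2 → match
3 → match
4 → match
5 → match
6 → match
7 → match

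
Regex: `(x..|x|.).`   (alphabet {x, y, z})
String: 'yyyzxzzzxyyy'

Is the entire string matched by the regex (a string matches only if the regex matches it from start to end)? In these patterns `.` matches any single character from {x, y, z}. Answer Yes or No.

No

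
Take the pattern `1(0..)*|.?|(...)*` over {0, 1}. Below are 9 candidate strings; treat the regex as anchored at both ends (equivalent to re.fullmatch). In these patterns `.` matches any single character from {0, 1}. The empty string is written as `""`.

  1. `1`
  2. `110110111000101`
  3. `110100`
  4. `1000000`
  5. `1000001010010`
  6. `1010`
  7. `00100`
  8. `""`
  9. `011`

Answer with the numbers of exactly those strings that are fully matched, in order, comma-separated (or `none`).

1, 2, 3, 4, 5, 6, 8, 9

1 → match
2 → match
3 → match
4 → match
5 → match
6 → match
7 → no match
8 → match
9 → match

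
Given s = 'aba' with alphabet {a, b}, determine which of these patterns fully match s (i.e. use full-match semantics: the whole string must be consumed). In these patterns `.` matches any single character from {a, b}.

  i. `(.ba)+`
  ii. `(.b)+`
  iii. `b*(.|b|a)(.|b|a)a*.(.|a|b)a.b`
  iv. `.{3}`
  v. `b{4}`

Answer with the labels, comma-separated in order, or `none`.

i → match
ii → no match — must end with 'b'
iii → no match — must end with 'b'
iv → match
v → no match — must start with 'b'

i, iv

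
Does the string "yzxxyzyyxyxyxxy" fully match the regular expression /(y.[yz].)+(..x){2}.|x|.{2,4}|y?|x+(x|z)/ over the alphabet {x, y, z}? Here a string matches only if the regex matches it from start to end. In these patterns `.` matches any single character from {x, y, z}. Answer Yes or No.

No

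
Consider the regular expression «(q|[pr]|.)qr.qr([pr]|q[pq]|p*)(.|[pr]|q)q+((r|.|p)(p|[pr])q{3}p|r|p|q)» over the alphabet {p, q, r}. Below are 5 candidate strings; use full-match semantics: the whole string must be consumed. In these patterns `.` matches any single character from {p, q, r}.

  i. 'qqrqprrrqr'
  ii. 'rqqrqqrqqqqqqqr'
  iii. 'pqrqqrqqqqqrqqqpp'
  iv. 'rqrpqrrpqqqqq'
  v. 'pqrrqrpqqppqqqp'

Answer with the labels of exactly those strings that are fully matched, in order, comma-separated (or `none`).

iv, v

i → no match
ii → no match
iii → no match
iv → match
v → match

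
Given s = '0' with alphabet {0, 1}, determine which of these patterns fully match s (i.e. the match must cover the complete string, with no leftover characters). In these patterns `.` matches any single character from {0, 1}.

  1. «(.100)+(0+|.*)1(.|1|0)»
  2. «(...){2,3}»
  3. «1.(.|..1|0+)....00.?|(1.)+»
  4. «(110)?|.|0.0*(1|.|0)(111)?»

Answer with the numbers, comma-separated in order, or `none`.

1 → no match
2 → no match
3 → no match — must start with '1'
4 → match

4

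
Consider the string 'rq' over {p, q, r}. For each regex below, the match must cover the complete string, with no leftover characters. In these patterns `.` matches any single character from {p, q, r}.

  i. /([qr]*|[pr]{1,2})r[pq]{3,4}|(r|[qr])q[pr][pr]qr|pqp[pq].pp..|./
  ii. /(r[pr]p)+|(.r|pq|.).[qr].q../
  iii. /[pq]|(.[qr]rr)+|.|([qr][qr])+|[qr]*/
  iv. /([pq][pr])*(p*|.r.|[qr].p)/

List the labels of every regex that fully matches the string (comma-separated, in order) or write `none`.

i → no match
ii → no match
iii → match
iv → no match

iii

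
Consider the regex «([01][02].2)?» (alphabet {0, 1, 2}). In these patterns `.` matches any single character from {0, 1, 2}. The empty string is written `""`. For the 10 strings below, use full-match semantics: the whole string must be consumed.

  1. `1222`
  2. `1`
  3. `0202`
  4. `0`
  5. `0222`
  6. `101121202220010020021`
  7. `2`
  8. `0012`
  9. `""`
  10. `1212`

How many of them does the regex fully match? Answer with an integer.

6

1 → match
2 → no match
3 → match
4 → no match
5 → match
6 → no match
7 → no match
8 → match
9 → match
10 → match
Total matched: 6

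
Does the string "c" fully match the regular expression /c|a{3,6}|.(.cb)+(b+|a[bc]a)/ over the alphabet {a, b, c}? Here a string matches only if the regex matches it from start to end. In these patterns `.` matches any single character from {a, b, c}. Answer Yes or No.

Yes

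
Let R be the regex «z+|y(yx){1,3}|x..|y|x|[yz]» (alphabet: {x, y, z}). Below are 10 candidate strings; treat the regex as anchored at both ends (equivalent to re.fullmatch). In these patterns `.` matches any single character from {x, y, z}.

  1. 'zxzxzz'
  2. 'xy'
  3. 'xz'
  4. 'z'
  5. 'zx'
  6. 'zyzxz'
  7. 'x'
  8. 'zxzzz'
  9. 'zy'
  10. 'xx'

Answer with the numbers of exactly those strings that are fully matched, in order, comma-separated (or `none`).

4, 7

1 → no match
2 → no match
3 → no match
4 → match
5 → no match
6 → no match
7 → match
8 → no match
9 → no match
10 → no match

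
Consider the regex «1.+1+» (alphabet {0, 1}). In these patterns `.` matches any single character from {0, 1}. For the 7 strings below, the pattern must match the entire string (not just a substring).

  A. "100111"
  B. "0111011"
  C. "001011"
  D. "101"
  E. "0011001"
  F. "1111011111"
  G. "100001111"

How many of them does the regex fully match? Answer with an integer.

A → match
B → no match — must start with "1"
C → no match — must start with "1"
D → match
E → no match — must start with "1"
F → match
G → match
Total matched: 4

4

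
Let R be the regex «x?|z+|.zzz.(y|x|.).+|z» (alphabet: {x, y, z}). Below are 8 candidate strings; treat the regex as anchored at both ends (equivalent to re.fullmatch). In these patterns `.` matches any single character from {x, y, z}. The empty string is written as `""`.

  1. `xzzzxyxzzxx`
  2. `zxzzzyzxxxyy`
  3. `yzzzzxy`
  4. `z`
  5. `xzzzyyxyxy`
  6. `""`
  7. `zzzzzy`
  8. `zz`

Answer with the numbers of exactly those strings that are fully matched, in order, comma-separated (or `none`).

1. `xzzzxyxzzxx` → match
2. `zxzzzyzxxxyy` → no match
3. `yzzzzxy` → match
4. `z` → match
5. `xzzzyyxyxy` → match
6. `""` → match
7. `zzzzzy` → no match
8. `zz` → match

1, 3, 4, 5, 6, 8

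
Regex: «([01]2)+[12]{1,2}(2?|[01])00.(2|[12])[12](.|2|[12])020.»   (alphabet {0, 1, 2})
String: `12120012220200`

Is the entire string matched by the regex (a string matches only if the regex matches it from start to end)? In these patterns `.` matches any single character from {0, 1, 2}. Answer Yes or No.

Yes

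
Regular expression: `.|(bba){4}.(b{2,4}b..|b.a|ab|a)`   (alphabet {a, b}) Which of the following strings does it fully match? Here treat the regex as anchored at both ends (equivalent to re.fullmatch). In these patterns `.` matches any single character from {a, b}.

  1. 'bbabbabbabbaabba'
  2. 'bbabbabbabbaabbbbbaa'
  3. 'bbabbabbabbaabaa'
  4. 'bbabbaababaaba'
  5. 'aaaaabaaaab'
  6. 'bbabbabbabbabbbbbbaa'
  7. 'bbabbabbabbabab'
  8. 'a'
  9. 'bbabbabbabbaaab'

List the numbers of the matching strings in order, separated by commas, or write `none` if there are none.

1, 2, 3, 6, 7, 8, 9

1 → match
2 → match
3 → match
4 → no match
5. 'aaaaabaaaab' → no match
6 → match
7 → match
8. 'a' → match
9 → match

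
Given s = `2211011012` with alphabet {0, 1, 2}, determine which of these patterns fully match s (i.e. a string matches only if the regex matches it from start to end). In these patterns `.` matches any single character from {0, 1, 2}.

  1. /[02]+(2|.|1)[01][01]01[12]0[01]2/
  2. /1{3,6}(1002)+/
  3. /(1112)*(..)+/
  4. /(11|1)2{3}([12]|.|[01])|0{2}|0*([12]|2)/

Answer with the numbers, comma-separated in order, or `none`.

1, 3

1 → match
2 → no match — must start with `1`
3 → match
4 → no match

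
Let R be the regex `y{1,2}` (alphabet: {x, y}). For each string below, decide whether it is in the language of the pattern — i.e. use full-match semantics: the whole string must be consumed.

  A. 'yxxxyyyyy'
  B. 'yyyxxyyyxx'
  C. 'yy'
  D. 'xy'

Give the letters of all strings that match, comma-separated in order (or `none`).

C

A → no match
B → no match — must end with 'y'
C → match
D → no match — must start with 'y'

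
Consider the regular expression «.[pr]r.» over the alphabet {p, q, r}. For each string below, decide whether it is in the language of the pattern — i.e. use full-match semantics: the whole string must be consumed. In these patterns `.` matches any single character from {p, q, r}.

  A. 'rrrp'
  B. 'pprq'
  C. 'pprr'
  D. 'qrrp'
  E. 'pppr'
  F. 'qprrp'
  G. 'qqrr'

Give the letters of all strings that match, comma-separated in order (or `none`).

A, B, C, D

A → match
B → match
C → match
D → match
E → no match
F → no match
G → no match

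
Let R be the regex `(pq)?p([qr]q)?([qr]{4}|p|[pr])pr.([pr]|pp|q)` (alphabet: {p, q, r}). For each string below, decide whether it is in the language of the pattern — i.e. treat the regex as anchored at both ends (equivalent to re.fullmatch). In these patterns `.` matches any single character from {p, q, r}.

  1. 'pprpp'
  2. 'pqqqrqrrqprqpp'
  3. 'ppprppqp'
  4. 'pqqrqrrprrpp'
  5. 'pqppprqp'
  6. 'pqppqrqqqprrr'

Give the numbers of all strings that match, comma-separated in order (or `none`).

4, 5

1 → no match
2 → no match
3 → no match
4 → match
5 → match
6 → no match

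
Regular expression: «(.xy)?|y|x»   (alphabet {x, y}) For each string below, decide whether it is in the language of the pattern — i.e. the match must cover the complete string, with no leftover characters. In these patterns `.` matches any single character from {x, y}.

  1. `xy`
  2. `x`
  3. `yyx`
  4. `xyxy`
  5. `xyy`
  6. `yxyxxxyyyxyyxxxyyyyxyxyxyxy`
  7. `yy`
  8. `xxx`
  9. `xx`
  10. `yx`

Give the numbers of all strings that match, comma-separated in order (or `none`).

1 → no match
2 → match
3 → no match
4 → no match
5 → no match
6 → no match
7 → no match
8 → no match
9 → no match
10 → no match

2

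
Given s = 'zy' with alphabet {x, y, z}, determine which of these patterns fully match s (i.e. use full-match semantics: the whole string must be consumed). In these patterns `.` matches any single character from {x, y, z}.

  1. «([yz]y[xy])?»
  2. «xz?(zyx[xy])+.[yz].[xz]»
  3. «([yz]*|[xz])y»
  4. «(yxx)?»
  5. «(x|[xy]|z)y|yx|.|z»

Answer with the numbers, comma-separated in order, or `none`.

3, 5

1 → no match
2 → no match — must start with 'x'
3 → match
4 → no match
5 → match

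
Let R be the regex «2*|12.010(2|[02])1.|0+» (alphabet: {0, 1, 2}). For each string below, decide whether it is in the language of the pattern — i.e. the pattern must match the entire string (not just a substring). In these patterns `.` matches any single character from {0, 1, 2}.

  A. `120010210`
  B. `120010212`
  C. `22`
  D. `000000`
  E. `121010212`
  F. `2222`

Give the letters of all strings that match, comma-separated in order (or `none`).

A, B, C, D, E, F

A → match
B → match
C → match
D → match
E → match
F → match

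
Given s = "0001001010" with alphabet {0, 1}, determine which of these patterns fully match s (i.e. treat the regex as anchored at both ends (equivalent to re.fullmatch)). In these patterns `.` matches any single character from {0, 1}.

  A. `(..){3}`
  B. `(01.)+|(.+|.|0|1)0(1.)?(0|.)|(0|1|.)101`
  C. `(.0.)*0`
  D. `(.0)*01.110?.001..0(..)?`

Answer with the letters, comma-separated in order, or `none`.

C

A → no match
B → no match
C → match
D → no match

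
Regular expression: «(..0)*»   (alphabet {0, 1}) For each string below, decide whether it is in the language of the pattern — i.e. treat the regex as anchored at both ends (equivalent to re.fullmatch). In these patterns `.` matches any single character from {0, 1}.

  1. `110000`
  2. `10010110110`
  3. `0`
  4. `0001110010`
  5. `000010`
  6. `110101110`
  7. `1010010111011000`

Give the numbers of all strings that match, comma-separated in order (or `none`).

1, 5

1. `110000` → match
2. `10010110110` → no match
3. `0` → no match
4. `0001110010` → no match
5. `000010` → match
6. `110101110` → no match
7 → no match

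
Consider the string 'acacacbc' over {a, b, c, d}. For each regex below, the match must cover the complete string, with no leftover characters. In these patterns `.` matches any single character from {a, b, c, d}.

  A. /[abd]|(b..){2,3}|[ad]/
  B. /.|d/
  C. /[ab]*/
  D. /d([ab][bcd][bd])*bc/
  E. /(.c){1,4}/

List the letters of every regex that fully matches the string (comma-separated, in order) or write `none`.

A → no match
B → no match
C → no match
D → no match — must start with 'd'
E → match

E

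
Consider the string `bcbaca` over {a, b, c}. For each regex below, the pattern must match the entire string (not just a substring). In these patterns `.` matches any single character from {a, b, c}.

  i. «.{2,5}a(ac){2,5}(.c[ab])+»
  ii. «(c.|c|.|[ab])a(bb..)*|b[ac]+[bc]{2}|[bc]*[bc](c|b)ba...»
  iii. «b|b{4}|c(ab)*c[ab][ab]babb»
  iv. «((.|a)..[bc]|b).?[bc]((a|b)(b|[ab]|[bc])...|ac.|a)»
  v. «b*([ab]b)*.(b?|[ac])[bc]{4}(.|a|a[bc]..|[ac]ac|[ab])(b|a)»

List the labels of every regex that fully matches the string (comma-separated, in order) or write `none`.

i → no match
ii → no match
iii → no match
iv → match
v → no match

iv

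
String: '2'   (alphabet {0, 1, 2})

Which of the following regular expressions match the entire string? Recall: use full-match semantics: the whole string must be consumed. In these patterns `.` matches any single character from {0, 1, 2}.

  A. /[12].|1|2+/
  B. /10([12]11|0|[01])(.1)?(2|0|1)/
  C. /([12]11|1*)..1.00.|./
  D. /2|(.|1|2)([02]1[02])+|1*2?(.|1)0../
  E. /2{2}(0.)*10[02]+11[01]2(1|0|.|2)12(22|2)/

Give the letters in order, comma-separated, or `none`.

A, C, D

A → match
B → no match — must start with '10'
C → match
D → match
E → no match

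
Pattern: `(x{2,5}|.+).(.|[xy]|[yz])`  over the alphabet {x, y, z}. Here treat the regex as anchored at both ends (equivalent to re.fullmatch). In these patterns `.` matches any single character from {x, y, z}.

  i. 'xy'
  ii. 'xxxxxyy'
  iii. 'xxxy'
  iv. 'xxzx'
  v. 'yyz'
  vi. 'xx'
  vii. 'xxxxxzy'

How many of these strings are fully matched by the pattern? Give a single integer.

5

i → no match
ii → match
iii → match
iv → match
v → match
vi → no match
vii → match
Total matched: 5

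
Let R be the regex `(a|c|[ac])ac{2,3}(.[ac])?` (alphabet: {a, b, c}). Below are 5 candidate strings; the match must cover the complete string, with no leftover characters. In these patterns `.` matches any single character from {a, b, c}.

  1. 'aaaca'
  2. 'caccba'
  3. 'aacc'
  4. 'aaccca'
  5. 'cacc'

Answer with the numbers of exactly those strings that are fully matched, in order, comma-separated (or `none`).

1 → no match
2 → match
3 → match
4 → match
5 → match

2, 3, 4, 5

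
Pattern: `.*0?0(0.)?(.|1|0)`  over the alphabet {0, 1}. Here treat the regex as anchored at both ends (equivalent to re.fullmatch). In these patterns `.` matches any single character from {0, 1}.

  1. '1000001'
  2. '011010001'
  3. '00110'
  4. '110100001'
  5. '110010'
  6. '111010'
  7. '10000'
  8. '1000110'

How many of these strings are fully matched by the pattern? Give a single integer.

1. '1000001' → match
2. '011010001' → match
3. '00110' → no match
4. '110100001' → match
5. '110010' → match
6. '111010' → no match
7. '10000' → match
8. '1000110' → no match
Total matched: 5

5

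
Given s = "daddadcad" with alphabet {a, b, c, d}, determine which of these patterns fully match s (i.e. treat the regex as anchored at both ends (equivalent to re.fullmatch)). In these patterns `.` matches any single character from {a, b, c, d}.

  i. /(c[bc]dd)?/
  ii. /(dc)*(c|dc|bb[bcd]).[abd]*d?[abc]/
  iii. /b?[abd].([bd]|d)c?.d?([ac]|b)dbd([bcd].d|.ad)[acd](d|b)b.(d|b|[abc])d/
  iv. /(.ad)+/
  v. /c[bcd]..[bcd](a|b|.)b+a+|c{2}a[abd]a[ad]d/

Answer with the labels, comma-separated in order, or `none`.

iv

i → no match
ii → no match
iii → no match
iv → match
v → no match — must start with "c"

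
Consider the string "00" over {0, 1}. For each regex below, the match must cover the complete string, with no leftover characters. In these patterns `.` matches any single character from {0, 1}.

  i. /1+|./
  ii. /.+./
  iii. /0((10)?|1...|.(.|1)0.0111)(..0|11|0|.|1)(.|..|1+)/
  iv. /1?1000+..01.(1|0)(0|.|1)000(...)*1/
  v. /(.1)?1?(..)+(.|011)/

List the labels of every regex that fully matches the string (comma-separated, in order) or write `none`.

ii

i → no match
ii → match
iii → no match
iv → no match — must end with "1"
v → no match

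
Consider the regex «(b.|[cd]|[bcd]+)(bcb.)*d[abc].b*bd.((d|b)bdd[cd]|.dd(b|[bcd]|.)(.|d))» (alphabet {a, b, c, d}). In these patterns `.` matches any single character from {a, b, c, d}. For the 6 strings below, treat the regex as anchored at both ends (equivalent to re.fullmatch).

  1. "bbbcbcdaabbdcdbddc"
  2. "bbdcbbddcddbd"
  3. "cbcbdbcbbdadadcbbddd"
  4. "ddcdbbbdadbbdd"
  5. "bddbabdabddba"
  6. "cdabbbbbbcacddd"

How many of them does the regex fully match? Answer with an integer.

3

1 → match
2 → match
3 → no match
4 → no match
5 → match
6 → no match
Total matched: 3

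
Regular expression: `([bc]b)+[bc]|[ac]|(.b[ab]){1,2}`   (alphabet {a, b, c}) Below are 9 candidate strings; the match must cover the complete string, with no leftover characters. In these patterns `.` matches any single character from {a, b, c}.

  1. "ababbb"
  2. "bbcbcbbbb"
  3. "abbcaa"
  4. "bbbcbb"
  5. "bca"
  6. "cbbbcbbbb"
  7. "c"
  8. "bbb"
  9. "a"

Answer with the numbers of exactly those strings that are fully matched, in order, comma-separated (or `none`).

1 → match
2 → match
3 → no match
4 → match
5 → no match
6 → match
7 → match
8 → match
9 → match

1, 2, 4, 6, 7, 8, 9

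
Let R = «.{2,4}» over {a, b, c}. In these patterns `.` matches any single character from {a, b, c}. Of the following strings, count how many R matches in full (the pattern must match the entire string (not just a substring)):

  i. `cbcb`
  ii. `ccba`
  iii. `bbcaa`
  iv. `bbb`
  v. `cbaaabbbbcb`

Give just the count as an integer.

i → match
ii → match
iii → no match
iv → match
v → no match
Total matched: 3

3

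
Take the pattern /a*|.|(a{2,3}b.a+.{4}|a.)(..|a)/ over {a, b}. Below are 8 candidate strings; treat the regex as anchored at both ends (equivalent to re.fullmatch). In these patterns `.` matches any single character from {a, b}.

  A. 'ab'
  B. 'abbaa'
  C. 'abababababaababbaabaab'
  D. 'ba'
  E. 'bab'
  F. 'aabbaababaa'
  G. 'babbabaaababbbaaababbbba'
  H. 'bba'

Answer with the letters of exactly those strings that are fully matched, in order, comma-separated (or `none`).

F

A → no match
B → no match
C → no match
D → no match
E → no match
F → match
G → no match
H → no match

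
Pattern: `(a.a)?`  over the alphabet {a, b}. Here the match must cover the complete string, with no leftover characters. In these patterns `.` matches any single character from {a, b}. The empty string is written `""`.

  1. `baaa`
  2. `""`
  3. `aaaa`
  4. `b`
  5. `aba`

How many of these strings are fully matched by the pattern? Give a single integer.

1 → no match
2 → match
3 → no match
4 → no match
5 → match
Total matched: 2

2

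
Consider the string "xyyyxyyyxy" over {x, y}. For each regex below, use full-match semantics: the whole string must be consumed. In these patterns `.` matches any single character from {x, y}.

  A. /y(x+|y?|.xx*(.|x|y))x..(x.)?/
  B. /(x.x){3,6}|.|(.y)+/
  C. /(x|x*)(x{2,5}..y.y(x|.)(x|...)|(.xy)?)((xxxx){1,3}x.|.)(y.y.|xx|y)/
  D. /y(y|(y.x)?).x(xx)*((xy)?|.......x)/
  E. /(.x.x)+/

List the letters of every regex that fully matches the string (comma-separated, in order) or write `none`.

A → no match — must start with "y"
B → match
C → no match
D → no match — must start with "y"
E → no match — must end with "x"

B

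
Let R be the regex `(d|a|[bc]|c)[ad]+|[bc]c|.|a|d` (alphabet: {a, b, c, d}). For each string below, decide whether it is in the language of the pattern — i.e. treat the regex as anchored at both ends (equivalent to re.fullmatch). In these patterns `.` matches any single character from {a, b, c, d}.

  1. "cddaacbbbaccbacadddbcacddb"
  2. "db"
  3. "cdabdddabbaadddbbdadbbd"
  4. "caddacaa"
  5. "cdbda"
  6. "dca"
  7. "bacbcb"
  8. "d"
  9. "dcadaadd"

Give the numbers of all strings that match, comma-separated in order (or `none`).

8

1 → no match
2. "db" → no match
3 → no match
4. "caddacaa" → no match
5. "cdbda" → no match
6. "dca" → no match
7. "bacbcb" → no match
8. "d" → match
9. "dcadaadd" → no match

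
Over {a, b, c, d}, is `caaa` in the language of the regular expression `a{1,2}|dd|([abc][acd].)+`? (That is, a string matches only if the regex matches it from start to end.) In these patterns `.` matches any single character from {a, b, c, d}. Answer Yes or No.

No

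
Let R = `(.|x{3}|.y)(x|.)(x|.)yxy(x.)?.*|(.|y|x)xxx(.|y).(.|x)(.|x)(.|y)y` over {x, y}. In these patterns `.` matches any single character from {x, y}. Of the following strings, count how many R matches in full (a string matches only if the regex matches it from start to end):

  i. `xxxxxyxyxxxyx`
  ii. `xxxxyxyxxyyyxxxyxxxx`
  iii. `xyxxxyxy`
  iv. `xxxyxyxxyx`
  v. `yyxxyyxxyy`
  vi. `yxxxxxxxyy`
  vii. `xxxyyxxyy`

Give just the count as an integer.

i → match
ii → no match
iii → no match
iv → match
v → no match
vi → match
vii → no match
Total matched: 3

3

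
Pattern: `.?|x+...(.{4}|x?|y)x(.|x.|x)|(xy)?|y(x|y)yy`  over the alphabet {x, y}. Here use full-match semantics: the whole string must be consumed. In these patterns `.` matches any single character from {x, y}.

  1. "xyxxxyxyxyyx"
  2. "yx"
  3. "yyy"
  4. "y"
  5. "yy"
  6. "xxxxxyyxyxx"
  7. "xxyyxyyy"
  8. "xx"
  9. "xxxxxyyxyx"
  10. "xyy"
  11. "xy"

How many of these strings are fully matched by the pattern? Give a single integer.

3

1 → no match
2 → no match
3 → no match
4 → match
5 → no match
6 → match
7 → no match
8 → no match
9 → no match
10 → no match
11 → match
Total matched: 3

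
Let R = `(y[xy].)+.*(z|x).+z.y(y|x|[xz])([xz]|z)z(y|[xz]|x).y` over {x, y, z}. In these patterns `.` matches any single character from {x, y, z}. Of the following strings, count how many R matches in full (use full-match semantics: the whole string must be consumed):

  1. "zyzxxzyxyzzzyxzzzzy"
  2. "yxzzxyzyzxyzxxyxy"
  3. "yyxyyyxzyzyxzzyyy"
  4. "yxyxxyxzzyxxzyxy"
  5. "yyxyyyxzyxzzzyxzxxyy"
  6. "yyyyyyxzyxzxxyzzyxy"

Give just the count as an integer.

1

1 → no match — must start with "y"
2 → no match
3 → no match
4 → match
5 → no match
6 → no match
Total matched: 1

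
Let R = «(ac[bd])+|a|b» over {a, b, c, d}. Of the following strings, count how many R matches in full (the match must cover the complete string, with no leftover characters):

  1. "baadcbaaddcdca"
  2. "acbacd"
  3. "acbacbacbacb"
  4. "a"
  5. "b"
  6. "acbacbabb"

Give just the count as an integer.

4

1 → no match
2 → match
3 → match
4 → match
5 → match
6 → no match
Total matched: 4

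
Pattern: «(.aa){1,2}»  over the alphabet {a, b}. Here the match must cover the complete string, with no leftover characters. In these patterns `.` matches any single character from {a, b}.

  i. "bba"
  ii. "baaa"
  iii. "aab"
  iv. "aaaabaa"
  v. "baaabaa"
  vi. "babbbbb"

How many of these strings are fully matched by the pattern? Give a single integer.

0

i. "bba" → no match — must end with "aa"
ii. "baaa" → no match
iii. "aab" → no match — must end with "aa"
iv. "aaaabaa" → no match
v. "baaabaa" → no match
vi. "babbbbb" → no match — must end with "aa"
Total matched: 0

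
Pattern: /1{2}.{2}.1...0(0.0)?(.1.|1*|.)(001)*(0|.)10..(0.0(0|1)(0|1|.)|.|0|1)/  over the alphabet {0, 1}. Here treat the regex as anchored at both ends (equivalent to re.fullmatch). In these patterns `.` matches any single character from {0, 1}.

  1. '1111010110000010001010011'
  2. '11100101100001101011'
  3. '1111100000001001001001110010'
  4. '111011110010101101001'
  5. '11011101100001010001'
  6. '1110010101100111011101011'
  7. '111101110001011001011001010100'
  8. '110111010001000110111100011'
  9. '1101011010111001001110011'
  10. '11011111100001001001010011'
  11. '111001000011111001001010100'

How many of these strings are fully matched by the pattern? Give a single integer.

6

1 → match
2 → no match
3 → no match
4 → match
5 → match
6 → no match
7 → no match
8 → no match
9 → match
10 → match
11 → match
Total matched: 6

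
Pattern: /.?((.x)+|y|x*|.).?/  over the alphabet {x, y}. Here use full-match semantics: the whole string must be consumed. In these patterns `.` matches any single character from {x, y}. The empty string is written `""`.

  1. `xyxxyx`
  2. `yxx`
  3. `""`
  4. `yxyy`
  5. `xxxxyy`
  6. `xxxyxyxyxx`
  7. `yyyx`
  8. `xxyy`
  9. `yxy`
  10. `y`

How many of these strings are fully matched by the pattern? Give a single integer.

1 → no match
2 → match
3 → match
4 → no match
5 → no match
6 → match
7 → no match
8 → no match
9 → match
10 → match
Total matched: 5

5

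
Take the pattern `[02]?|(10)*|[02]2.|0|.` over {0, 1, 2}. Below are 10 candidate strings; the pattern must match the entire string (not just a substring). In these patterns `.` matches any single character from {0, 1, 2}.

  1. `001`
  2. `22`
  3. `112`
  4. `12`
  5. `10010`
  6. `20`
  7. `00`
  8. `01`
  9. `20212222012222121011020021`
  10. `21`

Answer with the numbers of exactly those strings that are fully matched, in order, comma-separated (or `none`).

1. `001` → no match
2. `22` → no match
3. `112` → no match
4. `12` → no match
5. `10010` → no match
6. `20` → no match
7. `00` → no match
8. `01` → no match
9 → no match
10. `21` → no match

none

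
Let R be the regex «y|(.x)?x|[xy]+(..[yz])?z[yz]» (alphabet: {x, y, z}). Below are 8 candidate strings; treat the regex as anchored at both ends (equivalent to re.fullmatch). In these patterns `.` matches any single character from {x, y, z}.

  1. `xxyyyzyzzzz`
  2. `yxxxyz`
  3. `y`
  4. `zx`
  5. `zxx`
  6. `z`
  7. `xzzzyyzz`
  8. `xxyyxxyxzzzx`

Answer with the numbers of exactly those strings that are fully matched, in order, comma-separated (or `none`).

3, 5

1 → no match
2 → no match
3 → match
4 → no match
5 → match
6 → no match
7 → no match
8 → no match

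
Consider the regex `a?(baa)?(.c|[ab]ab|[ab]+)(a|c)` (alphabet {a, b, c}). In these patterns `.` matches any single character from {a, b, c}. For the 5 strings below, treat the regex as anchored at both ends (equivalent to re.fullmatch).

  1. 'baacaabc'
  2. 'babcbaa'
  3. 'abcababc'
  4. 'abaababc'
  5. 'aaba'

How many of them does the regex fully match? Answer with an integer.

1. 'baacaabc' → no match
2. 'babcbaa' → no match
3. 'abcababc' → no match
4. 'abaababc' → match
5. 'aaba' → match
Total matched: 2

2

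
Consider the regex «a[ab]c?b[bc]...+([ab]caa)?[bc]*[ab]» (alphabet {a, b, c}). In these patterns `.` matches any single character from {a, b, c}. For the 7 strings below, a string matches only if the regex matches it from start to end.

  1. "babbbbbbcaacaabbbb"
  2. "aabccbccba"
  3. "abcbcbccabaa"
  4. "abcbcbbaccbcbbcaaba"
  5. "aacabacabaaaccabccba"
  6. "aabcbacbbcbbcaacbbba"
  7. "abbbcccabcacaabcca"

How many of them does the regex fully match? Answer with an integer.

5

1 → no match — must start with "a"
2 → match
3 → match
4 → match
5 → no match
6 → match
7 → match
Total matched: 5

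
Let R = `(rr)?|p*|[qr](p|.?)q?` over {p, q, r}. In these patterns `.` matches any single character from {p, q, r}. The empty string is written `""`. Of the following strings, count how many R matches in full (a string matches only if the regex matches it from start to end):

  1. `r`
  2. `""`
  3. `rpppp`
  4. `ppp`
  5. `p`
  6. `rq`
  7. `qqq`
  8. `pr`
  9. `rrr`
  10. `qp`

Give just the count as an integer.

1 → match
2 → match
3 → no match
4 → match
5 → match
6 → match
7 → match
8 → no match
9 → no match
10 → match
Total matched: 7

7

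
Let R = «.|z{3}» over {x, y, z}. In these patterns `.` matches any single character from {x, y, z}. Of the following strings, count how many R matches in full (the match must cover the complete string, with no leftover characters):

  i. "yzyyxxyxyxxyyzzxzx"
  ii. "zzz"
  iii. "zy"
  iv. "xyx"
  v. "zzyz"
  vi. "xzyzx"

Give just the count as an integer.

i → no match
ii → match
iii → no match
iv → no match
v → no match
vi → no match
Total matched: 1

1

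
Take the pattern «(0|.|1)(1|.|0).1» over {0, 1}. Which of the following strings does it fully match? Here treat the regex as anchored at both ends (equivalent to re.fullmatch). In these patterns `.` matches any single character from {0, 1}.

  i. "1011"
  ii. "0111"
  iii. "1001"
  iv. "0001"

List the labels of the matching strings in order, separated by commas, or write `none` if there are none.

i → match
ii → match
iii → match
iv → match

i, ii, iii, iv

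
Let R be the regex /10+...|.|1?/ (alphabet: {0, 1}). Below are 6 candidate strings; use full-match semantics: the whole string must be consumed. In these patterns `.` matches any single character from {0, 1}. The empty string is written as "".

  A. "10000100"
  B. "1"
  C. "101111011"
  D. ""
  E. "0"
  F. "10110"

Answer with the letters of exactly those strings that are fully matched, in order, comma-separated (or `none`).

A → match
B → match
C → no match
D → match
E → match
F → match

A, B, D, E, F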